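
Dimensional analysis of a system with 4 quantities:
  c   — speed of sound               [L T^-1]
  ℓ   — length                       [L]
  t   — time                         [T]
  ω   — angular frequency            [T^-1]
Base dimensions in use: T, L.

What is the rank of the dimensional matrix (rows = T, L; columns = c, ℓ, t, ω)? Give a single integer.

Exponent matrix [T,L] × [c,ℓ,t,ω]:
  T: [-1  0  1 -1]
  L: [ 1  1  0  0]
Row reduction gives pivot columns c,ℓ; rank = 2

2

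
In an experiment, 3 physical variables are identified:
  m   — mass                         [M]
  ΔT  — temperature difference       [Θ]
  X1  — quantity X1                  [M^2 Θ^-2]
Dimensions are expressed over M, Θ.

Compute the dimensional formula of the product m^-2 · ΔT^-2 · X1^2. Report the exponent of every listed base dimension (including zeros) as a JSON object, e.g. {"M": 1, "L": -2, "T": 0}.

{"M": 2, "Θ": -6}

Exponent matrix [M,Θ] × [m,ΔT,X1]:
  M: [ 1  0  2]
  Θ: [ 0  1 -2]
  [M]: (-2)·1+(-2)·0+(2)·2 = 2
  [Θ]: (-2)·0+(-2)·1+(2)·-2 = -6
⇒ M^2 Θ^-6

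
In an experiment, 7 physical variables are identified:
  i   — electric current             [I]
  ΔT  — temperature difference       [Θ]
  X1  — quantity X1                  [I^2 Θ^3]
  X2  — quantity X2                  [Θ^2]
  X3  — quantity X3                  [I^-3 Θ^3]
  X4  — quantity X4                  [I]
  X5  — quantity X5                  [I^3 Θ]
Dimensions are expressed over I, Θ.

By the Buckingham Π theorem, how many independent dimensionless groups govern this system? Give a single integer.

5

Exponent matrix [I,Θ] × [i,ΔT,X1,X2,X3,X4,X5]:
  I: [ 1  0  2  0 -3  1  3]
  Θ: [ 0  1  3  2  3  0  1]
Row reduction gives pivot columns i,ΔT; rank = 2
7 vars − rank 2 = 5 Π groups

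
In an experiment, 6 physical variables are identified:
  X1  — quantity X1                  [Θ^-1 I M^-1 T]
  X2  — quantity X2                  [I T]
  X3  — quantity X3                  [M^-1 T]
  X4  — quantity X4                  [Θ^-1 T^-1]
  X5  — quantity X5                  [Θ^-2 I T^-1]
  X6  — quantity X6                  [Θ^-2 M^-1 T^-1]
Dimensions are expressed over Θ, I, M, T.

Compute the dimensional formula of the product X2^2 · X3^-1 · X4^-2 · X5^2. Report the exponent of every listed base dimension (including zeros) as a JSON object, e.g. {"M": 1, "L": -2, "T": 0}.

{"Θ": -2, "I": 4, "M": 1, "T": 1}

Dimensional matrix (Θ×I×M×T by X1×X2×X3×X4×X5×X6):
  Θ: [-1  0  0 -1 -2 -2]
  I: [ 1  1  0  0  1  0]
  M: [-1  0 -1  0  0 -1]
  T: [ 1  1  1 -1 -1 -1]
  [Θ]: (2)·0+(-1)·0+(-2)·-1+(2)·-2 = -2
  [I]: (2)·1+(-1)·0+(-2)·0+(2)·1 = 4
  [M]: (2)·0+(-1)·-1+(-2)·0+(2)·0 = 1
  [T]: (2)·1+(-1)·1+(-2)·-1+(2)·-1 = 1
⇒ Θ^-2 I^4 M T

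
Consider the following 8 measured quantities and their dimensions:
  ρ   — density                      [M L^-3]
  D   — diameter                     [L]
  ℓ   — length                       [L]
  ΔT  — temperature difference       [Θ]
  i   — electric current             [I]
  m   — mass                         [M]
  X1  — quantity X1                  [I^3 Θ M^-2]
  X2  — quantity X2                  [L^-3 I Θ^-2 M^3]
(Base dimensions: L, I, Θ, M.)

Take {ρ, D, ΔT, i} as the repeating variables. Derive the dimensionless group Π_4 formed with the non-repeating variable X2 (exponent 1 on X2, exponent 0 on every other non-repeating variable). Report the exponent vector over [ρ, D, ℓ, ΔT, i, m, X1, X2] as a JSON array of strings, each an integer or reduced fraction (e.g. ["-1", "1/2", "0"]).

Exponent matrix [L,I,Θ,M] × [ρ,D,ℓ,ΔT,i,m,X1,X2]:
  L: [-3  1  1  0  0  0  0 -3]
  I: [ 0  0  0  0  1  0  3  1]
  Θ: [ 0  0  0  1  0  0  1 -2]
  M: [ 1  0  0  0  0  1 -2  3]
RREF → pivots at {ρ,D,ΔT,i} ⇒ r = 4
Pivot set = {ρ,D,ΔT,i}, free = {ℓ,m,X1,X2}
RREF:
  r0: [   1    0    0    0    0    1   -2    3]
  r1: [   0    1    1    0    0    3   -6    6]
  r2: [   0    0    0    1    0    0    1   -2]
  r3: [   0    0    0    0    1    0    3    1]
Fix exponent of X2 at 1, ℓ at 0, m at 0, X1 at 0; solve each RREF row for its pivot's exponent:
  r0: exp(ρ) + (3)·1 = 0 ⇒ exp(ρ) = -3
  r1: exp(D) + (6)·1 = 0 ⇒ exp(D) = -6
  r2: exp(ΔT) + (-2)·1 = 0 ⇒ exp(ΔT) = 2
  r3: exp(i) + (1)·1 = 0 ⇒ exp(i) = -1
Π_4 = ρ^-3 · D^-6 · ΔT^2 · i^-1 · X2

["-3", "-6", "0", "2", "-1", "0", "0", "1"]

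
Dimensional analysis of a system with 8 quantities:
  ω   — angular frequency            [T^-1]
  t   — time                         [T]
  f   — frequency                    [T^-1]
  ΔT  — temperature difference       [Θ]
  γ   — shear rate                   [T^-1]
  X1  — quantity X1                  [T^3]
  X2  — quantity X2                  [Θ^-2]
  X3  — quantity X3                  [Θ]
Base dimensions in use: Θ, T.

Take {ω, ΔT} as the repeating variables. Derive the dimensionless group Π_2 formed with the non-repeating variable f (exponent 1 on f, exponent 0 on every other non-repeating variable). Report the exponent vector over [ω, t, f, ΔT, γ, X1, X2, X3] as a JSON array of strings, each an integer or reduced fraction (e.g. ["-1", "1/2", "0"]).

["-1", "0", "1", "0", "0", "0", "0", "0"]

Write exponents as rows Θ,T / cols ω,t,f,ΔT,γ,X1,X2,X3:
  Θ: [ 0  0  0  1  0  0 -2  1]
  T: [-1  1 -1  0 -1  3  0  0]
Row reduction gives pivot columns ω,ΔT; rank = 2
Pivot set = {ω,ΔT}, free = {t,f,γ,X1,X2,X3}
RREF:
  r0: [   1   -1    1    0    1   -3    0    0]
  r1: [   0    0    0    1    0    0   -2    1]
Fix exponent of f at 1, t at 0, γ at 0, X1 at 0, X2 at 0, X3 at 0; solve each RREF row for its pivot's exponent:
  r0: exp(ω) + (1)·1 = 0 ⇒ exp(ω) = -1
  r1: exp(ΔT) + (0)·1 = 0 ⇒ exp(ΔT) = 0
Π_2 = ω^-1 · f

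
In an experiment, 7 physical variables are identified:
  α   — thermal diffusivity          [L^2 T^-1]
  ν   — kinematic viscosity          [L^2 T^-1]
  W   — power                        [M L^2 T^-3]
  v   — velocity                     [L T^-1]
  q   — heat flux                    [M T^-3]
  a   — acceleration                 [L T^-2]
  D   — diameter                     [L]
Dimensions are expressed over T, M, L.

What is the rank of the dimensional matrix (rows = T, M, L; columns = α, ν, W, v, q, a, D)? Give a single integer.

3

Write exponents as rows T,M,L / cols α,ν,W,v,q,a,D:
  T: [-1 -1 -3 -1 -3 -2  0]
  M: [ 0  0  1  0  1  0  0]
  L: [ 2  2  2  1  0  1  1]
RREF → pivots at {α,W,v} ⇒ r = 3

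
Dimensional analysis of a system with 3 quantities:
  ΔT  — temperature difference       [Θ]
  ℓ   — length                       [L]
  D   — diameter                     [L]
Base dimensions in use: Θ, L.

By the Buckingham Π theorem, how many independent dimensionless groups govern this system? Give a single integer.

1

Write exponents as rows Θ,L / cols ΔT,ℓ,D:
  Θ: [ 1  0  0]
  L: [ 0  1  1]
RREF → pivots at {ΔT,ℓ} ⇒ r = 2
n=3, r=2 ⇒ 1 dimensionless group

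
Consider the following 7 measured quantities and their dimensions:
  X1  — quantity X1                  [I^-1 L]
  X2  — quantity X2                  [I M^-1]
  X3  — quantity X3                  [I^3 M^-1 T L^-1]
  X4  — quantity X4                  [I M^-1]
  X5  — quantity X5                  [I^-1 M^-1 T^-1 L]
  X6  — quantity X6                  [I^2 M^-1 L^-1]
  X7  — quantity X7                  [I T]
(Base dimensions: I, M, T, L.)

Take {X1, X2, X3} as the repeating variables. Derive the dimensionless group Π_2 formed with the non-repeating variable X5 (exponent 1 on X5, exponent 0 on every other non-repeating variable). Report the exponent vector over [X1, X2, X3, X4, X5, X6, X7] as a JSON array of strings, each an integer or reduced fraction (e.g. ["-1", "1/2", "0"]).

["0", "-2", "1", "0", "1", "0", "0"]

Dimensional matrix (I×M×T×L by X1×X2×X3×X4×X5×X6×X7):
  I: [-1  1  3  1 -1  2  1]
  M: [ 0 -1 -1 -1 -1 -1  0]
  T: [ 0  0  1  0 -1  0  1]
  L: [ 1  0 -1  0  1 -1  0]
RREF → pivots at {X1,X2,X3} ⇒ r = 3
Repeat: X1,X2,X3; free: X4,X5,X6,X7
RREF:
  r0: [   1    0    0    0    0   -1    1]
  r1: [   0    1    0    1    2    1   -1]
  r2: [   0    0    1    0   -1    0    1]
  r3: [   0    0    0    0    0    0    0]
Fix exponent of X5 at 1, X4 at 0, X6 at 0, X7 at 0; solve each RREF row for its pivot's exponent:
  r0: exp(X1) + (0)·1 = 0 ⇒ exp(X1) = 0
  r1: exp(X2) + (2)·1 = 0 ⇒ exp(X2) = -2
  r2: exp(X3) + (-1)·1 = 0 ⇒ exp(X3) = 1
Π_2 = X2^-2 · X3 · X5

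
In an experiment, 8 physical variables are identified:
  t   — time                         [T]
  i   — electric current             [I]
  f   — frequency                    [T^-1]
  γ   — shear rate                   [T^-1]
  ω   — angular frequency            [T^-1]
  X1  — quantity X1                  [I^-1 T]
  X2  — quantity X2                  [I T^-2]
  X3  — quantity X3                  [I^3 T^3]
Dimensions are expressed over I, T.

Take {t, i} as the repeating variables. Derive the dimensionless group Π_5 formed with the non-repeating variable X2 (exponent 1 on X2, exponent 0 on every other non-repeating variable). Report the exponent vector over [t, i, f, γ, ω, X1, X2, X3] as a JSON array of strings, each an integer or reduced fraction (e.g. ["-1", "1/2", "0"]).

["2", "-1", "0", "0", "0", "0", "1", "0"]

Write exponents as rows I,T / cols t,i,f,γ,ω,X1,X2,X3:
  I: [ 0  1  0  0  0 -1  1  3]
  T: [ 1  0 -1 -1 -1  1 -2  3]
RREF → pivots at {t,i} ⇒ r = 2
Repeat: t,i; free: f,γ,ω,X1,X2,X3
RREF:
  r0: [   1    0   -1   -1   -1    1   -2    3]
  r1: [   0    1    0    0    0   -1    1    3]
Fix exponent of X2 at 1, f at 0, γ at 0, ω at 0, X1 at 0, X3 at 0; solve each RREF row for its pivot's exponent:
  r0: exp(t) + (-2)·1 = 0 ⇒ exp(t) = 2
  r1: exp(i) + (1)·1 = 0 ⇒ exp(i) = -1
Π_5 = t^2 · i^-1 · X2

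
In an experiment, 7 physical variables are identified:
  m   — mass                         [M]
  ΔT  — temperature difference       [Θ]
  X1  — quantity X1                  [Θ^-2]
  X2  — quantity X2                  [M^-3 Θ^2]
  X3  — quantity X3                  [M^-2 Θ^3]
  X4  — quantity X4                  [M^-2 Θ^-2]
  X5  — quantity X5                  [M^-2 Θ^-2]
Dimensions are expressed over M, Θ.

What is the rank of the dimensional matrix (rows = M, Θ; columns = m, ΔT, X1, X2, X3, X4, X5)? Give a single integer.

2

Write exponents as rows M,Θ / cols m,ΔT,X1,X2,X3,X4,X5:
  M: [ 1  0  0 -3 -2 -2 -2]
  Θ: [ 0  1 -2  2  3 -2 -2]
Echelon form has 2 nonzero rows (pivots: m,ΔT)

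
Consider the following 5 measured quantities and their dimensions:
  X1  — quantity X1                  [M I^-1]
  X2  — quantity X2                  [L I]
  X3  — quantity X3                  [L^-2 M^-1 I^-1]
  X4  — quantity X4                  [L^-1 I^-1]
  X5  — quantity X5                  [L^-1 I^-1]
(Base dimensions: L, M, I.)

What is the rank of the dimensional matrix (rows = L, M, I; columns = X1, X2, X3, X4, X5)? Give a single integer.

2

Exponent matrix [L,M,I] × [X1,X2,X3,X4,X5]:
  L: [ 0  1 -2 -1 -1]
  M: [ 1  0 -1  0  0]
  I: [-1  1 -1 -1 -1]
RREF → pivots at {X1,X2} ⇒ r = 2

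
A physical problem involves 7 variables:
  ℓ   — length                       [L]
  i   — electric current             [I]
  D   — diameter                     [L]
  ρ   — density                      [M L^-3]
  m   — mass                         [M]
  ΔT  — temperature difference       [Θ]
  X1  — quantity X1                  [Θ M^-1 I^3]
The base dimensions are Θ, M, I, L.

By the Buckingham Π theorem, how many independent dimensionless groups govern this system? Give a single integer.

3

Write exponents as rows Θ,M,I,L / cols ℓ,i,D,ρ,m,ΔT,X1:
  Θ: [ 0  0  0  0  0  1  1]
  M: [ 0  0  0  1  1  0 -1]
  I: [ 0  1  0  0  0  0  3]
  L: [ 1  0  1 -3  0  0  0]
Echelon form has 4 nonzero rows (pivots: ℓ,i,ρ,ΔT)
Π count = n − r = 7 − 4 = 3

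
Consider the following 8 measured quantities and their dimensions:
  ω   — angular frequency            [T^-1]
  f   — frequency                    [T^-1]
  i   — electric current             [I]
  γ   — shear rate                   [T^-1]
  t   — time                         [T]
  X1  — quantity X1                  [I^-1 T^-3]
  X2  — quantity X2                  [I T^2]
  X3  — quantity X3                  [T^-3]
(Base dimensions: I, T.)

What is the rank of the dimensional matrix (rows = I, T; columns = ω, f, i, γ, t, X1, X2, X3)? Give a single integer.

Write exponents as rows I,T / cols ω,f,i,γ,t,X1,X2,X3:
  I: [ 0  0  1  0  0 -1  1  0]
  T: [-1 -1  0 -1  1 -3  2 -3]
RREF → pivots at {ω,i} ⇒ r = 2

2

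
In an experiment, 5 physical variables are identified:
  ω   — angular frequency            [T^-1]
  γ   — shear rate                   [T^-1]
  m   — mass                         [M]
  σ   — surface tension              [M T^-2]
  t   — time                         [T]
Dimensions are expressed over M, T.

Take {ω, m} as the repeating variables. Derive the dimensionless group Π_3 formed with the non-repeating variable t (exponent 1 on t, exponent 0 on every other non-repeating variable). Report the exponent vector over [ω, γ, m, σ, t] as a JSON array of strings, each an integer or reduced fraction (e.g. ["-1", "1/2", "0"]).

Dimensional matrix (M×T by ω×γ×m×σ×t):
  M: [ 0  0  1  1  0]
  T: [-1 -1  0 -2  1]
RREF → pivots at {ω,m} ⇒ r = 2
Repeat: ω,m; free: γ,σ,t
RREF:
  r0: [   1    1    0    2   -1]
  r1: [   0    0    1    1    0]
Fix exponent of t at 1, γ at 0, σ at 0; solve each RREF row for its pivot's exponent:
  r0: exp(ω) + (-1)·1 = 0 ⇒ exp(ω) = 1
  r1: exp(m) + (0)·1 = 0 ⇒ exp(m) = 0
Π_3 = ω · t

["1", "0", "0", "0", "1"]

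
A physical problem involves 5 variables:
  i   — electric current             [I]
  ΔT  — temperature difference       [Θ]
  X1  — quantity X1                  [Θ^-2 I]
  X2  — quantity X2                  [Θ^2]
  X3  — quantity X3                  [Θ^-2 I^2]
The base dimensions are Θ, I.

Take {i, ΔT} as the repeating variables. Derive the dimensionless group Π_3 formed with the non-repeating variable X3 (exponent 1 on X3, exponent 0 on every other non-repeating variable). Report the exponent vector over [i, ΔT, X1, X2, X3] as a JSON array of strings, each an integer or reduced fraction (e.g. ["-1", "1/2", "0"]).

["-2", "2", "0", "0", "1"]

Dimensional matrix (Θ×I by i×ΔT×X1×X2×X3):
  Θ: [ 0  1 -2  2 -2]
  I: [ 1  0  1  0  2]
Echelon form has 2 nonzero rows (pivots: i,ΔT)
Repeat: i,ΔT; free: X1,X2,X3
RREF:
  r0: [   1    0    1    0    2]
  r1: [   0    1   -2    2   -2]
Fix exponent of X3 at 1, X1 at 0, X2 at 0; solve each RREF row for its pivot's exponent:
  r0: exp(i) + (2)·1 = 0 ⇒ exp(i) = -2
  r1: exp(ΔT) + (-2)·1 = 0 ⇒ exp(ΔT) = 2
Π_3 = i^-2 · ΔT^2 · X3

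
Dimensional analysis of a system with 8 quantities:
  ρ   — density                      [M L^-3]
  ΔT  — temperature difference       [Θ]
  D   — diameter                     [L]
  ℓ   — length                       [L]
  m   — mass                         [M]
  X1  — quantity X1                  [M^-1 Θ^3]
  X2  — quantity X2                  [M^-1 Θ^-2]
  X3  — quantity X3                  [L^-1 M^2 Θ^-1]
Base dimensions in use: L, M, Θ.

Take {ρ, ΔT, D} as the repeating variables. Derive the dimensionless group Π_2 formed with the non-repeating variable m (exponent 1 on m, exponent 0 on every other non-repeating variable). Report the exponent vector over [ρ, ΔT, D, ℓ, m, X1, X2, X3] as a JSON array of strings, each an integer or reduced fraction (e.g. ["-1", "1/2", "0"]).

Exponent matrix [L,M,Θ] × [ρ,ΔT,D,ℓ,m,X1,X2,X3]:
  L: [-3  0  1  1  0  0  0 -1]
  M: [ 1  0  0  0  1 -1 -1  2]
  Θ: [ 0  1  0  0  0  3 -2 -1]
RREF → pivots at {ρ,ΔT,D} ⇒ r = 3
Repeat: ρ,ΔT,D; free: ℓ,m,X1,X2,X3
RREF:
  r0: [   1    0    0    0    1   -1   -1    2]
  r1: [   0    1    0    0    0    3   -2   -1]
  r2: [   0    0    1    1    3   -3   -3    5]
Fix exponent of m at 1, ℓ at 0, X1 at 0, X2 at 0, X3 at 0; solve each RREF row for its pivot's exponent:
  r0: exp(ρ) + (1)·1 = 0 ⇒ exp(ρ) = -1
  r1: exp(ΔT) + (0)·1 = 0 ⇒ exp(ΔT) = 0
  r2: exp(D) + (3)·1 = 0 ⇒ exp(D) = -3
Π_2 = ρ^-1 · D^-3 · m

["-1", "0", "-3", "0", "1", "0", "0", "0"]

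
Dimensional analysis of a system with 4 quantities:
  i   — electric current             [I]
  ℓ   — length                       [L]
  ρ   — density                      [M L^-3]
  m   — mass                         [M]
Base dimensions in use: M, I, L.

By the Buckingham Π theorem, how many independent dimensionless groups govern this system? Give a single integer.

Exponent matrix [M,I,L] × [i,ℓ,ρ,m]:
  M: [ 0  0  1  1]
  I: [ 1  0  0  0]
  L: [ 0  1 -3  0]
RREF → pivots at {i,ℓ,ρ} ⇒ r = 3
4 vars − rank 3 = 1 Π group

1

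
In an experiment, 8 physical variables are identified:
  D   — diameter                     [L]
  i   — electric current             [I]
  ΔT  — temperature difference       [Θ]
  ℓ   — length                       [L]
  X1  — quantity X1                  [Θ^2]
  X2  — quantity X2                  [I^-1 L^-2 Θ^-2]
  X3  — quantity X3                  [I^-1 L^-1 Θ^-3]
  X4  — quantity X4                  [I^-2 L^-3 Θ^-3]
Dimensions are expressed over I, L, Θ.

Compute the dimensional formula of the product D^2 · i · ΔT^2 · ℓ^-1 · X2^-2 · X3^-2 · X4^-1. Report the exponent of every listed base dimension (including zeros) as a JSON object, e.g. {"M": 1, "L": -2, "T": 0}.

Exponent matrix [I,L,Θ] × [D,i,ΔT,ℓ,X1,X2,X3,X4]:
  I: [ 0  1  0  0  0 -1 -1 -2]
  L: [ 1  0  0  1  0 -2 -1 -3]
  Θ: [ 0  0  1  0  2 -2 -3 -3]
  [I]: (2)·0+(1)·1+(2)·0+(-1)·0+(-2)·-1+(-2)·-1+(-1)·-2 = 7
  [L]: (2)·1+(1)·0+(2)·0+(-1)·1+(-2)·-2+(-2)·-1+(-1)·-3 = 10
  [Θ]: (2)·0+(1)·0+(2)·1+(-1)·0+(-2)·-2+(-2)·-3+(-1)·-3 = 15
⇒ I^7 L^10 Θ^15

{"I": 7, "L": 10, "Θ": 15}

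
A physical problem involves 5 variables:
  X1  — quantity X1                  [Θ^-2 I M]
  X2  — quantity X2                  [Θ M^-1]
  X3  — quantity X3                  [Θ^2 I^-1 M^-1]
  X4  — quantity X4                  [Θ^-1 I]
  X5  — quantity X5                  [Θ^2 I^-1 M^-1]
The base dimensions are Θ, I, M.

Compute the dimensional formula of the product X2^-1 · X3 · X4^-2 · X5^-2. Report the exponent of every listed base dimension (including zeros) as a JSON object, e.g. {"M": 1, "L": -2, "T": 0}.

{"Θ": -1, "I": -1, "M": 2}

Exponent matrix [Θ,I,M] × [X1,X2,X3,X4,X5]:
  Θ: [-2  1  2 -1  2]
  I: [ 1  0 -1  1 -1]
  M: [ 1 -1 -1  0 -1]
  [Θ]: (-1)·1+(1)·2+(-2)·-1+(-2)·2 = -1
  [I]: (-1)·0+(1)·-1+(-2)·1+(-2)·-1 = -1
  [M]: (-1)·-1+(1)·-1+(-2)·0+(-2)·-1 = 2
⇒ Θ^-1 I^-1 M^2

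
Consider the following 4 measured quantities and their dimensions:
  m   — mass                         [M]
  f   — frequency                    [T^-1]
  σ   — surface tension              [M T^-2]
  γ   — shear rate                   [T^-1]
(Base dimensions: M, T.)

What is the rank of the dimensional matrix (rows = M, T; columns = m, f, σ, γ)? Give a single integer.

Dimensional matrix (M×T by m×f×σ×γ):
  M: [ 1  0  1  0]
  T: [ 0 -1 -2 -1]
RREF → pivots at {m,f} ⇒ r = 2

2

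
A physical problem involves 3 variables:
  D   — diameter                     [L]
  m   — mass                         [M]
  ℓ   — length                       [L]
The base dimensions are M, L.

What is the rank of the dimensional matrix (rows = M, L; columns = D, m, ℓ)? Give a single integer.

2

Dimensional matrix (M×L by D×m×ℓ):
  M: [ 0  1  0]
  L: [ 1  0  1]
Row reduction gives pivot columns D,m; rank = 2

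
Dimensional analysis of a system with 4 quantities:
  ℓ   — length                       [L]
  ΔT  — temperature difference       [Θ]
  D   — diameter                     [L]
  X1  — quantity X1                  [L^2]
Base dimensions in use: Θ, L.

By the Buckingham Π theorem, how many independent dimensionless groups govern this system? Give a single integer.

Dimensional matrix (Θ×L by ℓ×ΔT×D×X1):
  Θ: [ 0  1  0  0]
  L: [ 1  0  1  2]
Row reduction gives pivot columns ℓ,ΔT; rank = 2
n=4, r=2 ⇒ 2 dimensionless groups

2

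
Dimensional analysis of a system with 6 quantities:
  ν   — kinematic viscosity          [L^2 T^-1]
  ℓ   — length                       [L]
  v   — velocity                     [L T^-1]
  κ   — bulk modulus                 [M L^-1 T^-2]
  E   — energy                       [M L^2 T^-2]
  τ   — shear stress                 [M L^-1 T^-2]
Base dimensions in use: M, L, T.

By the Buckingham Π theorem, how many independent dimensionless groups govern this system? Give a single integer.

3

Exponent matrix [M,L,T] × [ν,ℓ,v,κ,E,τ]:
  M: [ 0  0  0  1  1  1]
  L: [ 2  1  1 -1  2 -1]
  T: [-1  0 -1 -2 -2 -2]
RREF → pivots at {ν,ℓ,κ} ⇒ r = 3
Π count = n − r = 6 − 3 = 3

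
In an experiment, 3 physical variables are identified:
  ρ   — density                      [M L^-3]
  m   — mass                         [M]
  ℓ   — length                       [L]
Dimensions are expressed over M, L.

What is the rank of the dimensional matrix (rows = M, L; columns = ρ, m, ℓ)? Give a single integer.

2

Write exponents as rows M,L / cols ρ,m,ℓ:
  M: [ 1  1  0]
  L: [-3  0  1]
RREF → pivots at {ρ,m} ⇒ r = 2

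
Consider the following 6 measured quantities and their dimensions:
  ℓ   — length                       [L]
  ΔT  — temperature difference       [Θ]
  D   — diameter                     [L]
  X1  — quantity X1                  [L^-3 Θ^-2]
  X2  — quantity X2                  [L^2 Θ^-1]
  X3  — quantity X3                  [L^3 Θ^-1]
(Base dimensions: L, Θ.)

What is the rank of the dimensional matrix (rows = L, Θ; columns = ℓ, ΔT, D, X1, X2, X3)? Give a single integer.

2

Exponent matrix [L,Θ] × [ℓ,ΔT,D,X1,X2,X3]:
  L: [ 1  0  1 -3  2  3]
  Θ: [ 0  1  0 -2 -1 -1]
Echelon form has 2 nonzero rows (pivots: ℓ,ΔT)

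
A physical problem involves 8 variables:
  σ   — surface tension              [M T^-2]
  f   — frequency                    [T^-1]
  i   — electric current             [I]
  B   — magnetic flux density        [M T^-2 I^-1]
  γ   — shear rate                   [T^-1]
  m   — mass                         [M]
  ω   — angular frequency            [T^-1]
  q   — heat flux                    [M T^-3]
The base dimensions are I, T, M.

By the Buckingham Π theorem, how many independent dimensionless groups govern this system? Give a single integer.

5

Exponent matrix [I,T,M] × [σ,f,i,B,γ,m,ω,q]:
  I: [ 0  0  1 -1  0  0  0  0]
  T: [-2 -1  0 -2 -1  0 -1 -3]
  M: [ 1  0  0  1  0  1  0  1]
Row reduction gives pivot columns σ,f,i; rank = 3
n=8, r=3 ⇒ 5 dimensionless groups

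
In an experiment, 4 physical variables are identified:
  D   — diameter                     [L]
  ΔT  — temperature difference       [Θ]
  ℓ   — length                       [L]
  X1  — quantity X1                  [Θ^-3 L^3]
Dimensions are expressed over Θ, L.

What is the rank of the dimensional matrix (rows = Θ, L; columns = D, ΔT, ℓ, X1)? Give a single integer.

2

Write exponents as rows Θ,L / cols D,ΔT,ℓ,X1:
  Θ: [ 0  1  0 -3]
  L: [ 1  0  1  3]
Row reduction gives pivot columns D,ΔT; rank = 2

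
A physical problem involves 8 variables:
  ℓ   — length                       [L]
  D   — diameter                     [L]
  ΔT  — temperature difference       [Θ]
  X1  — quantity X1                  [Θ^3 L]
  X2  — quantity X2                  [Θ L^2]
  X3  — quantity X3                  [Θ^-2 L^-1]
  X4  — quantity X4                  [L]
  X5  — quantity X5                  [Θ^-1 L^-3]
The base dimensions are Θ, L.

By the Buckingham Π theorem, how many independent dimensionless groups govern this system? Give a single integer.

6

Exponent matrix [Θ,L] × [ℓ,D,ΔT,X1,X2,X3,X4,X5]:
  Θ: [ 0  0  1  3  1 -2  0 -1]
  L: [ 1  1  0  1  2 -1  1 -3]
Echelon form has 2 nonzero rows (pivots: ℓ,ΔT)
n=8, r=2 ⇒ 6 dimensionless groups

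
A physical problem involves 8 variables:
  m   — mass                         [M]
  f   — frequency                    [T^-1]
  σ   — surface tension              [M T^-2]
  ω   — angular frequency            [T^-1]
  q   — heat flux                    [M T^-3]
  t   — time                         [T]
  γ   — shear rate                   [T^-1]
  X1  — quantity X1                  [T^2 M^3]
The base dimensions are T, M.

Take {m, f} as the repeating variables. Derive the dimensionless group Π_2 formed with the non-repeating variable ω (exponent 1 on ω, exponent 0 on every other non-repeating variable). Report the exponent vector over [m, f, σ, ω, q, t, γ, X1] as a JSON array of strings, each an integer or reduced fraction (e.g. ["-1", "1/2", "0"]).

["0", "-1", "0", "1", "0", "0", "0", "0"]

Dimensional matrix (T×M by m×f×σ×ω×q×t×γ×X1):
  T: [ 0 -1 -2 -1 -3  1 -1  2]
  M: [ 1  0  1  0  1  0  0  3]
Echelon form has 2 nonzero rows (pivots: m,f)
Pivot set = {m,f}, free = {σ,ω,q,t,γ,X1}
RREF:
  r0: [   1    0    1    0    1    0    0    3]
  r1: [   0    1    2    1    3   -1    1   -2]
Fix exponent of ω at 1, σ at 0, q at 0, t at 0, γ at 0, X1 at 0; solve each RREF row for its pivot's exponent:
  r0: exp(m) + (0)·1 = 0 ⇒ exp(m) = 0
  r1: exp(f) + (1)·1 = 0 ⇒ exp(f) = -1
Π_2 = f^-1 · ω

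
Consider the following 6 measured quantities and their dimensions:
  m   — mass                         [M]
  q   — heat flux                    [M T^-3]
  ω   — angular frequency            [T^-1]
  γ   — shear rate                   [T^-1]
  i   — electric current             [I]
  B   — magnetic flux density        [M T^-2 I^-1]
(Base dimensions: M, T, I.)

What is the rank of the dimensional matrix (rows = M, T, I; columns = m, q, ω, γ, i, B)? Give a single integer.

3

Write exponents as rows M,T,I / cols m,q,ω,γ,i,B:
  M: [ 1  1  0  0  0  1]
  T: [ 0 -3 -1 -1  0 -2]
  I: [ 0  0  0  0  1 -1]
Row reduction gives pivot columns m,q,i; rank = 3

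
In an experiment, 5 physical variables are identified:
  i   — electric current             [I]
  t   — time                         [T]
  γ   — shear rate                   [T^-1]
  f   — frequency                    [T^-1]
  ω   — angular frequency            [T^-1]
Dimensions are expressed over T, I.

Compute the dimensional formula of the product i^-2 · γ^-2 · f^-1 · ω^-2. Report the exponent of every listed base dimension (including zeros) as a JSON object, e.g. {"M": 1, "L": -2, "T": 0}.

Dimensional matrix (T×I by i×t×γ×f×ω):
  T: [ 0  1 -1 -1 -1]
  I: [ 1  0  0  0  0]
  [T]: (-2)·0+(-2)·-1+(-1)·-1+(-2)·-1 = 5
  [I]: (-2)·1+(-2)·0+(-1)·0+(-2)·0 = -2
⇒ T^5 I^-2

{"T": 5, "I": -2}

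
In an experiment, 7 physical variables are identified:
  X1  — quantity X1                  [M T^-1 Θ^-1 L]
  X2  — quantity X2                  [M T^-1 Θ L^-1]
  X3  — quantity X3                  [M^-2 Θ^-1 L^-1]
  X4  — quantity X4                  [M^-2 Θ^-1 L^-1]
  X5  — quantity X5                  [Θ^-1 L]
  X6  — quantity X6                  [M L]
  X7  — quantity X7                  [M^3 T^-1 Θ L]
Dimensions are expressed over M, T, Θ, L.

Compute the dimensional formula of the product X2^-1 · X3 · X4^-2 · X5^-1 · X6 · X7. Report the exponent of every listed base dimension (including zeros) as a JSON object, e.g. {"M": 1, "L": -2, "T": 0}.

{"M": 5, "T": 0, "Θ": 2, "L": 3}

Exponent matrix [M,T,Θ,L] × [X1,X2,X3,X4,X5,X6,X7]:
  M: [ 1  1 -2 -2  0  1  3]
  T: [-1 -1  0  0  0  0 -1]
  Θ: [-1  1 -1 -1 -1  0  1]
  L: [ 1 -1 -1 -1  1  1  1]
  [M]: (-1)·1+(1)·-2+(-2)·-2+(-1)·0+(1)·1+(1)·3 = 5
  [T]: (-1)·-1+(1)·0+(-2)·0+(-1)·0+(1)·0+(1)·-1 = 0
  [Θ]: (-1)·1+(1)·-1+(-2)·-1+(-1)·-1+(1)·0+(1)·1 = 2
  [L]: (-1)·-1+(1)·-1+(-2)·-1+(-1)·1+(1)·1+(1)·1 = 3
⇒ M^5 Θ^2 L^3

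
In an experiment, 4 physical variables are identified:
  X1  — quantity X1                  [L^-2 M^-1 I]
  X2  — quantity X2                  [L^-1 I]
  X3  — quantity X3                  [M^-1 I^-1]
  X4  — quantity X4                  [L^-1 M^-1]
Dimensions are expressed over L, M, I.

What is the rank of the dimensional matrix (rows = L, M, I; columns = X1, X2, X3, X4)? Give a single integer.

Write exponents as rows L,M,I / cols X1,X2,X3,X4:
  L: [-2 -1  0 -1]
  M: [-1  0 -1 -1]
  I: [ 1  1 -1  0]
Row reduction gives pivot columns X1,X2; rank = 2

2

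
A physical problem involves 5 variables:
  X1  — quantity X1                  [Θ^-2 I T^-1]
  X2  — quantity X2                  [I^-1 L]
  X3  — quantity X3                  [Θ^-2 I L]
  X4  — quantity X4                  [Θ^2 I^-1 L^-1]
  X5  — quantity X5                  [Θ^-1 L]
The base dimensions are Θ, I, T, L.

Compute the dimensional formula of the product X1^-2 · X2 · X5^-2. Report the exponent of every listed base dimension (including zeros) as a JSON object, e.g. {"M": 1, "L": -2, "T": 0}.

Write exponents as rows Θ,I,T,L / cols X1,X2,X3,X4,X5:
  Θ: [-2  0 -2  2 -1]
  I: [ 1 -1  1 -1  0]
  T: [-1  0  0  0  0]
  L: [ 0  1  1 -1  1]
  [Θ]: (-2)·-2+(1)·0+(-2)·-1 = 6
  [I]: (-2)·1+(1)·-1+(-2)·0 = -3
  [T]: (-2)·-1+(1)·0+(-2)·0 = 2
  [L]: (-2)·0+(1)·1+(-2)·1 = -1
⇒ Θ^6 I^-3 T^2 L^-1

{"Θ": 6, "I": -3, "T": 2, "L": -1}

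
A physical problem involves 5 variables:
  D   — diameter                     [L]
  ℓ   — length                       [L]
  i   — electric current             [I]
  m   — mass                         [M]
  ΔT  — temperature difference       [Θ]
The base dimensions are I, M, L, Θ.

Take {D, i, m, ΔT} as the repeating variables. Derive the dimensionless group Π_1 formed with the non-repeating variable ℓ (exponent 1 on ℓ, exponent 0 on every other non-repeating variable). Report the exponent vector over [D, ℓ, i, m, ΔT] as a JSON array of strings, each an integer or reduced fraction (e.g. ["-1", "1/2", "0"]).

Write exponents as rows I,M,L,Θ / cols D,ℓ,i,m,ΔT:
  I: [ 0  0  1  0  0]
  M: [ 0  0  0  1  0]
  L: [ 1  1  0  0  0]
  Θ: [ 0  0  0  0  1]
Echelon form has 4 nonzero rows (pivots: D,i,m,ΔT)
Repeat: D,i,m,ΔT; free: ℓ
RREF:
  r0: [   1    1    0    0    0]
  r1: [   0    0    1    0    0]
  r2: [   0    0    0    1    0]
  r3: [   0    0    0    0    1]
Fix exponent of ℓ at 1; solve each RREF row for its pivot's exponent:
  r0: exp(D) + (1)·1 = 0 ⇒ exp(D) = -1
  r1: exp(i) + (0)·1 = 0 ⇒ exp(i) = 0
  r2: exp(m) + (0)·1 = 0 ⇒ exp(m) = 0
  r3: exp(ΔT) + (0)·1 = 0 ⇒ exp(ΔT) = 0
Π_1 = D^-1 · ℓ

["-1", "1", "0", "0", "0"]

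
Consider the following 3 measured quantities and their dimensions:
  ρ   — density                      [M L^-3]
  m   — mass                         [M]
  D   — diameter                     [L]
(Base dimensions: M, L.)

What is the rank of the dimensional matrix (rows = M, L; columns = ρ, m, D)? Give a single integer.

Write exponents as rows M,L / cols ρ,m,D:
  M: [ 1  1  0]
  L: [-3  0  1]
RREF → pivots at {ρ,m} ⇒ r = 2

2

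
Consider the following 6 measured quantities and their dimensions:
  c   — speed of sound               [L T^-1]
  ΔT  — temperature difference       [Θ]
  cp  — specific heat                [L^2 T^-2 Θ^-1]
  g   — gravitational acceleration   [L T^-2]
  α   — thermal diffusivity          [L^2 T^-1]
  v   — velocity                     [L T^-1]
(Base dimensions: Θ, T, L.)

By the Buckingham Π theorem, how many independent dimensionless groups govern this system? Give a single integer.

3

Write exponents as rows Θ,T,L / cols c,ΔT,cp,g,α,v:
  Θ: [ 0  1 -1  0  0  0]
  T: [-1  0 -2 -2 -1 -1]
  L: [ 1  0  2  1  2  1]
Echelon form has 3 nonzero rows (pivots: c,ΔT,g)
n=6, r=3 ⇒ 3 dimensionless groups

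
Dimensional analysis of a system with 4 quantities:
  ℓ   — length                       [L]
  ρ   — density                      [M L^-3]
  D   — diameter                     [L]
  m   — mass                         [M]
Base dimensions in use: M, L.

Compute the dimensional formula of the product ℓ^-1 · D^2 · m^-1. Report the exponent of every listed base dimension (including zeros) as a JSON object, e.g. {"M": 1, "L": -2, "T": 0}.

{"M": -1, "L": 1}

Write exponents as rows M,L / cols ℓ,ρ,D,m:
  M: [ 0  1  0  1]
  L: [ 1 -3  1  0]
  [M]: (-1)·0+(2)·0+(-1)·1 = -1
  [L]: (-1)·1+(2)·1+(-1)·0 = 1
⇒ M^-1 L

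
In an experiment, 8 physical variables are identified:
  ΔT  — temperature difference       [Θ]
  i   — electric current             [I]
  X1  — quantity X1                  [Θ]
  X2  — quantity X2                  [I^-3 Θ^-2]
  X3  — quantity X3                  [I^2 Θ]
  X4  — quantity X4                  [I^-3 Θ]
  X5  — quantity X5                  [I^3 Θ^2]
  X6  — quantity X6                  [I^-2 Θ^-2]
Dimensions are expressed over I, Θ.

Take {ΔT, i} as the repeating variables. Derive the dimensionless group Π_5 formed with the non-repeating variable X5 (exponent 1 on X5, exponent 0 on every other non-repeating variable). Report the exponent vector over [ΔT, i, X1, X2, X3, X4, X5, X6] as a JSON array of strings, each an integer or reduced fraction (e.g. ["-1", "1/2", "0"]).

Dimensional matrix (I×Θ by ΔT×i×X1×X2×X3×X4×X5×X6):
  I: [ 0  1  0 -3  2 -3  3 -2]
  Θ: [ 1  0  1 -2  1  1  2 -2]
Echelon form has 2 nonzero rows (pivots: ΔT,i)
Repeat: ΔT,i; free: X1,X2,X3,X4,X5,X6
RREF:
  r0: [   1    0    1   -2    1    1    2   -2]
  r1: [   0    1    0   -3    2   -3    3   -2]
Fix exponent of X5 at 1, X1 at 0, X2 at 0, X3 at 0, X4 at 0, X6 at 0; solve each RREF row for its pivot's exponent:
  r0: exp(ΔT) + (2)·1 = 0 ⇒ exp(ΔT) = -2
  r1: exp(i) + (3)·1 = 0 ⇒ exp(i) = -3
Π_5 = ΔT^-2 · i^-3 · X5

["-2", "-3", "0", "0", "0", "0", "1", "0"]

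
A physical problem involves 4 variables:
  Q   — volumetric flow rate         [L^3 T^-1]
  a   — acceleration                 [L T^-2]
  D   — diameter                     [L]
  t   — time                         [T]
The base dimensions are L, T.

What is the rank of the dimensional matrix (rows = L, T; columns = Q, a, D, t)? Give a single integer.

2

Dimensional matrix (L×T by Q×a×D×t):
  L: [ 3  1  1  0]
  T: [-1 -2  0  1]
Echelon form has 2 nonzero rows (pivots: Q,a)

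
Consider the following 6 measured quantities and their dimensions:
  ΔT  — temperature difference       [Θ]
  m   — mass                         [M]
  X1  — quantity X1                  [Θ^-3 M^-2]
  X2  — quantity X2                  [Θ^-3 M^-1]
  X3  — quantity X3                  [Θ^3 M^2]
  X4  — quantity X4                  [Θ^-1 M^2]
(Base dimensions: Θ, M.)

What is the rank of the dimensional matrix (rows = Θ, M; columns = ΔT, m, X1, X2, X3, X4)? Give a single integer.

2

Dimensional matrix (Θ×M by ΔT×m×X1×X2×X3×X4):
  Θ: [ 1  0 -3 -3  3 -1]
  M: [ 0  1 -2 -1  2  2]
RREF → pivots at {ΔT,m} ⇒ r = 2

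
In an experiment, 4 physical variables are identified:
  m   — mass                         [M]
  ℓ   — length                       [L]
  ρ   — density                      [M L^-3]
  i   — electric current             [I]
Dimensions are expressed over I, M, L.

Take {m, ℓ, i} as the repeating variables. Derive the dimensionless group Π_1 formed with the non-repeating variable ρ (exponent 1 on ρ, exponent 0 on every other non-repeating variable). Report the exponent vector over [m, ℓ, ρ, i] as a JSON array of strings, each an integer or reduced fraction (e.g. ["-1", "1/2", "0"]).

["-1", "3", "1", "0"]

Dimensional matrix (I×M×L by m×ℓ×ρ×i):
  I: [ 0  0  0  1]
  M: [ 1  0  1  0]
  L: [ 0  1 -3  0]
Row reduction gives pivot columns m,ℓ,i; rank = 3
Repeat: m,ℓ,i; free: ρ
RREF:
  r0: [   1    0    1    0]
  r1: [   0    1   -3    0]
  r2: [   0    0    0    1]
Fix exponent of ρ at 1; solve each RREF row for its pivot's exponent:
  r0: exp(m) + (1)·1 = 0 ⇒ exp(m) = -1
  r1: exp(ℓ) + (-3)·1 = 0 ⇒ exp(ℓ) = 3
  r2: exp(i) + (0)·1 = 0 ⇒ exp(i) = 0
Π_1 = m^-1 · ℓ^3 · ρ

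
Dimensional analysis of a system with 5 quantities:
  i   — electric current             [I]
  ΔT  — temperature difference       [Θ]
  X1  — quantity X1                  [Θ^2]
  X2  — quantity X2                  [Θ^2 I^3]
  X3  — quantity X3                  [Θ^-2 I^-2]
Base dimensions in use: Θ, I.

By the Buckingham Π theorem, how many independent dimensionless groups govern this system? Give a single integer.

3

Write exponents as rows Θ,I / cols i,ΔT,X1,X2,X3:
  Θ: [ 0  1  2  2 -2]
  I: [ 1  0  0  3 -2]
Row reduction gives pivot columns i,ΔT; rank = 2
n=5, r=2 ⇒ 3 dimensionless groups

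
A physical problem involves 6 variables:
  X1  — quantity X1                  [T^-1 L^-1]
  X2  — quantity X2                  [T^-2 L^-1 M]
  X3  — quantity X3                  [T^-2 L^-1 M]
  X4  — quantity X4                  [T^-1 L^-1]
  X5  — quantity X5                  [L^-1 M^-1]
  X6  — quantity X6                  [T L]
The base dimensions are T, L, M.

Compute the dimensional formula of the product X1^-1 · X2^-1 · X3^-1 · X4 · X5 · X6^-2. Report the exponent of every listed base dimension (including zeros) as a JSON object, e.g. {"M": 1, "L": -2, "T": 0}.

Exponent matrix [T,L,M] × [X1,X2,X3,X4,X5,X6]:
  T: [-1 -2 -2 -1  0  1]
  L: [-1 -1 -1 -1 -1  1]
  M: [ 0  1  1  0 -1  0]
  [T]: (-1)·-1+(-1)·-2+(-1)·-2+(1)·-1+(1)·0+(-2)·1 = 2
  [L]: (-1)·-1+(-1)·-1+(-1)·-1+(1)·-1+(1)·-1+(-2)·1 = -1
  [M]: (-1)·0+(-1)·1+(-1)·1+(1)·0+(1)·-1+(-2)·0 = -3
⇒ T^2 L^-1 M^-3

{"T": 2, "L": -1, "M": -3}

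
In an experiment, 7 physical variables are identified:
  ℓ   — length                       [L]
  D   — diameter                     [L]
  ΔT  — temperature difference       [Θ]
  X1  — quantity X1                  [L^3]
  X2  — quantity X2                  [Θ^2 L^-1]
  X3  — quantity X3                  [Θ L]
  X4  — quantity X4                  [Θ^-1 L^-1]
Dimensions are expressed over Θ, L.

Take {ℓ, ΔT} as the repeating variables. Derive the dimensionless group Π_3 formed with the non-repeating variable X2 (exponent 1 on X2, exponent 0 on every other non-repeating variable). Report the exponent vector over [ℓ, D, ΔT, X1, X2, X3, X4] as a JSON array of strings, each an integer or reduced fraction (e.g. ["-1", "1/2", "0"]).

Dimensional matrix (Θ×L by ℓ×D×ΔT×X1×X2×X3×X4):
  Θ: [ 0  0  1  0  2  1 -1]
  L: [ 1  1  0  3 -1  1 -1]
Row reduction gives pivot columns ℓ,ΔT; rank = 2
Pivot set = {ℓ,ΔT}, free = {D,X1,X2,X3,X4}
RREF:
  r0: [   1    1    0    3   -1    1   -1]
  r1: [   0    0    1    0    2    1   -1]
Fix exponent of X2 at 1, D at 0, X1 at 0, X3 at 0, X4 at 0; solve each RREF row for its pivot's exponent:
  r0: exp(ℓ) + (-1)·1 = 0 ⇒ exp(ℓ) = 1
  r1: exp(ΔT) + (2)·1 = 0 ⇒ exp(ΔT) = -2
Π_3 = ℓ · ΔT^-2 · X2

["1", "0", "-2", "0", "1", "0", "0"]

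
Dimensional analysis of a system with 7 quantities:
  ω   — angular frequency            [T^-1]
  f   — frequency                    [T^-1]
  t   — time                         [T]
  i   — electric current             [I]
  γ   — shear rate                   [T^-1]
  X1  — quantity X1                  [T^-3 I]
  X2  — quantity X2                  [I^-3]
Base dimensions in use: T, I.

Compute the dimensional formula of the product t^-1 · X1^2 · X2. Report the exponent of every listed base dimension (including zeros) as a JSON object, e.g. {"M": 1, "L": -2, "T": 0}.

{"T": -7, "I": -1}

Dimensional matrix (T×I by ω×f×t×i×γ×X1×X2):
  T: [-1 -1  1  0 -1 -3  0]
  I: [ 0  0  0  1  0  1 -3]
  [T]: (-1)·1+(2)·-3+(1)·0 = -7
  [I]: (-1)·0+(2)·1+(1)·-3 = -1
⇒ T^-7 I^-1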